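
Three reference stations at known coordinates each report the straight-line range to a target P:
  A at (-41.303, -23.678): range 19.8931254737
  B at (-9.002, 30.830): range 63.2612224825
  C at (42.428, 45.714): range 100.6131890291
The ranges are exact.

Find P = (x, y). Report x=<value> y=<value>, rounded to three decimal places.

x=-22.773 y=-30.914

eq1: (x + 41.303)² + (y + 23.678)² = 19.8931254737²
eq2: (x + 9.002)² + (y − 30.830)² = 63.2612224825²
eq3: (x − 42.428)² + (y − 45.714)² = 100.6131890291²
eq2−eq1, eq2−eq3 (x²,y² cancel):
  -64.602·x − 109.016·y = 4841.306418
  102.860·x + 29.768·y = -3262.651461
det = -64.602·29.768 − -109.016·102.860 = 9290.313424
x = (4841.306418·29.768 − -109.016·-3262.651461) / 9290.313424 = -22.772666
y = (-64.602·-3262.651461 − 4841.306418·102.860) / 9290.313424 = -30.914239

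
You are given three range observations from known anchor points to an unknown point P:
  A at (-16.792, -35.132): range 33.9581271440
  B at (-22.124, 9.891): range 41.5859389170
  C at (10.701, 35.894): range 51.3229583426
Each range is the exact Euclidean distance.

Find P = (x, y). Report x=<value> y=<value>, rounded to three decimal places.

x=10.865 y=-15.429

eq1: (x + 16.792)² + (y + 35.132)² = 33.9581271440²
eq2: (x + 22.124)² + (y − 9.891)² = 41.5859389170²
eq3: (x − 10.701)² + (y − 35.894)² = 51.3229583426²
eq2−eq1, eq2−eq3 (x²,y² cancel):
  10.664·x − 90.046·y = 1505.161347
  65.650·x + 52.006·y = -89.068357
det = 10.664·52.006 − -90.046·65.650 = 6466.111884
x = (1505.161347·52.006 − -90.046·-89.068357) / 6466.111884 = 10.865443
y = (10.664·-89.068357 − 1505.161347·65.650) / 6466.111884 = -15.428695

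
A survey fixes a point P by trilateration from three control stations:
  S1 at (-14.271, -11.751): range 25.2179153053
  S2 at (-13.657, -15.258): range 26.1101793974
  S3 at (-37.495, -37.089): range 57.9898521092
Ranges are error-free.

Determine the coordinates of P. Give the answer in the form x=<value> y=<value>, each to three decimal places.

x=9.341 y=-2.895

eq1: (x + 14.271)² + (y + 11.751)² = 25.2179153053²
eq2: (x + 13.657)² + (y + 15.258)² = 26.1101793974²
eq3: (x + 37.495)² + (y + 37.089)² = 57.9898521092²
eq2−eq1, eq2−eq3 (x²,y² cancel):
  -1.228·x + 7.014·y = -31.774555
  -47.676·x − 43.662·y = -318.932746
det = -1.228·-43.662 − 7.014·-47.676 = 388.016400
x = (-31.774555·-43.662 − 7.014·-318.932746) / 388.016400 = 9.340675
y = (-1.228·-318.932746 − -31.774555·-47.676) / 388.016400 = -2.894811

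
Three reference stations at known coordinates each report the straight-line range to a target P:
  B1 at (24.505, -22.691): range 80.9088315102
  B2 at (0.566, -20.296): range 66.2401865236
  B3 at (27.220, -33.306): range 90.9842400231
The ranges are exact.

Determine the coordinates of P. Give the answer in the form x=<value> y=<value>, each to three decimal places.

eq1: (x − 24.505)² + (y + 22.691)² = 80.9088315102²
eq2: (x − 0.566)² + (y + 20.296)² = 66.2401865236²
eq3: (x − 27.220)² + (y + 33.306)² = 90.9842400231²
eq3−eq2, eq3−eq1 (x²,y² cancel):
  -53.308·x + 26.020·y = 2452.399558
  -5.430·x + 21.230·y = 997.051386
det = -53.308·21.230 − 26.020·-5.430 = -990.440240
x = (2452.399558·21.230 − 26.020·997.051386) / -990.440240 = -26.373288
y = (-53.308·997.051386 − 2452.399558·-5.430) / -990.440240 = 40.218767

x=-26.373 y=40.219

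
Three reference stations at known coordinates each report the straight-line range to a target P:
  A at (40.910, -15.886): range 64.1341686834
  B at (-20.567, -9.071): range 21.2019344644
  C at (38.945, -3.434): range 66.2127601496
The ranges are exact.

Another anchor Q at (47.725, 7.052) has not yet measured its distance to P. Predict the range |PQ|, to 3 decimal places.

eq1: (x − 40.910)² + (y + 15.886)² = 64.1341686834²
eq2: (x + 20.567)² + (y + 9.071)² = 21.2019344644²
eq3: (x − 38.945)² + (y + 3.434)² = 66.2127601496²
eq1−eq3, eq1−eq2 (x²,y² cancel):
  -3.930·x + 24.904·y = -668.425729
  -122.954·x + 13.630·y = 2242.961002
det = -3.930·13.630 − 24.904·-122.954 = 3008.480516
x = (-668.425729·13.630 − 24.904·2242.961002) / 3008.480516 = -21.595401
y = (-3.930·2242.961002 − -668.425729·-122.954) / 3008.480516 = -30.247978
|P − Q| = √((-21.595401 − 47.725)² + (-30.247978 − 7.052)²) = 78.718526

78.719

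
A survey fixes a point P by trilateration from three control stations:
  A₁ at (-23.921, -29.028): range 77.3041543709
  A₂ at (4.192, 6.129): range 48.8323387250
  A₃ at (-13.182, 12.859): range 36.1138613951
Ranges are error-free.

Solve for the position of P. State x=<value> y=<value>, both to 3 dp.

eq1: (x + 23.921)² + (y + 29.028)² = 77.3041543709²
eq2: (x − 4.192)² + (y − 6.129)² = 48.8323387250²
eq3: (x + 13.182)² + (y − 12.859)² = 36.1138613951²
eq3−eq1, eq3−eq2 (x²,y² cancel):
  -21.478·x − 83.774·y = -3596.001278
  34.748·x − 13.460·y = -1364.367820
det = -21.478·-13.460 − -83.774·34.748 = 3200.072832
x = (-3596.001278·-13.460 − -83.774·-1364.367820) / 3200.072832 = -20.592148
y = (-21.478·-1364.367820 − -3596.001278·34.748) / 3200.072832 = 48.204448

x=-20.592 y=48.204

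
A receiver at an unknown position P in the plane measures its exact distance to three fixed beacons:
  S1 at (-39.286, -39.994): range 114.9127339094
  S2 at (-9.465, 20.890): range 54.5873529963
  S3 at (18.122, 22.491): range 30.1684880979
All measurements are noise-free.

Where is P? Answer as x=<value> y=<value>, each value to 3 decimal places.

x=40.627 y=42.582

eq1: (x + 39.286)² + (y + 39.994)² = 114.9127339094²
eq2: (x + 9.465)² + (y − 20.890)² = 54.5873529963²
eq3: (x − 18.122)² + (y − 22.491)² = 30.1684880979²
eq2−eq3, eq2−eq1 (x²,y² cancel):
  55.174·x + 3.202·y = 2377.915073
  -59.642·x − 121.768·y = -7608.225800
det = 55.174·-121.768 − 3.202·-59.642 = -6527.453948
x = (2377.915073·-121.768 − 3.202·-7608.225800) / -6527.453948 = 40.627238
y = (55.174·-7608.225800 − 2377.915073·-59.642) / -6527.453948 = 42.582091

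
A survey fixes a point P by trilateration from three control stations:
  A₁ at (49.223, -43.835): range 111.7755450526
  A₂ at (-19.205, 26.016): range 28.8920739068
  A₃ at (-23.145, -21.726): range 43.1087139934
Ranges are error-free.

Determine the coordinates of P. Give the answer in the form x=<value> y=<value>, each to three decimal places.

x=-45.875 y=14.904

eq1: (x − 49.223)² + (y + 43.835)² = 111.7755450526²
eq2: (x + 19.205)² + (y − 26.016)² = 28.8920739068²
eq3: (x + 23.145)² + (y + 21.726)² = 43.1087139934²
eq2−eq1, eq2−eq3 (x²,y² cancel):
  136.856·x − 139.702·y = -8360.273864
  -7.880·x − 95.484·y = -1061.563468
det = 136.856·-95.484 − -139.702·-7.880 = -14168.410064
x = (-8360.273864·-95.484 − -139.702·-1061.563468) / -14168.410064 = -45.874579
y = (136.856·-1061.563468 − -8360.273864·-7.880) / -14168.410064 = 14.903598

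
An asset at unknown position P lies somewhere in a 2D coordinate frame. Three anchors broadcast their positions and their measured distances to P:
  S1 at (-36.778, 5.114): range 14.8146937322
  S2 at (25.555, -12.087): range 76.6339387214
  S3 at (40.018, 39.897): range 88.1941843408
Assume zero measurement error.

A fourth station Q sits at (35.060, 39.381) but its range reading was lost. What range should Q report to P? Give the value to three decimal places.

eq1: (x + 36.778)² + (y − 5.114)² = 14.8146937322²
eq2: (x − 25.555)² + (y + 12.087)² = 76.6339387214²
eq3: (x − 40.018)² + (y − 39.897)² = 88.1941843408²
eq2−eq3, eq2−eq1 (x²,y² cancel):
  28.926·x + 103.968·y = 488.603751
  -124.666·x + 34.402·y = 6232.906100
det = 28.926·34.402 − 103.968·-124.666 = 13956.386940
x = (488.603751·34.402 − 103.968·6232.906100) / 13956.386940 = -45.227596
y = (28.926·6232.906100 − 488.603751·-124.666) / 13956.386940 = 17.282791
|P − Q| = √((-45.227596 − 35.060)² + (17.282791 − 39.381)²) = 83.273219

83.273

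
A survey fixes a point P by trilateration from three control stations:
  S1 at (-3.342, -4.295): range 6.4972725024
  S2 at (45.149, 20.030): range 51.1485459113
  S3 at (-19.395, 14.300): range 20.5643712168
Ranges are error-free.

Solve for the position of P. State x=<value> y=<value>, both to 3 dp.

eq1: (x + 3.342)² + (y + 4.295)² = 6.4972725024²
eq2: (x − 45.149)² + (y − 20.030)² = 51.1485459113²
eq3: (x + 19.395)² + (y − 14.300)² = 20.5643712168²
eq2−eq3, eq2−eq1 (x²,y² cancel):
  -129.088·x − 11.460·y = 334.303309
  -96.982·x − 48.650·y = 163.942087
det = -129.088·-48.650 − -11.460·-96.982 = 5168.717480
x = (334.303309·-48.650 − -11.460·163.942087) / 5168.717480 = -2.783104
y = (-129.088·163.942087 − 334.303309·-96.982) / 5168.717480 = 2.178190

x=-2.783 y=2.178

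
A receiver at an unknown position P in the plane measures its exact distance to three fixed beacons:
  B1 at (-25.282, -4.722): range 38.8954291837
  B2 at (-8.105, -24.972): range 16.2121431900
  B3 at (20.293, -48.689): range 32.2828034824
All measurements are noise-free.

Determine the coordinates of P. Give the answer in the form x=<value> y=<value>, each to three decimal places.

x=-11.040 y=-40.916

eq1: (x + 25.282)² + (y + 4.722)² = 38.8954291837²
eq2: (x + 8.105)² + (y + 24.972)² = 16.2121431900²
eq3: (x − 20.293)² + (y + 48.689)² = 32.2828034824²
eq2−eq1, eq2−eq3 (x²,y² cancel):
  -34.354·x + 40.500·y = -1277.835826
  56.796·x − 47.434·y = 1313.786947
det = -34.354·-47.434 − 40.500·56.796 = -670.690364
x = (-1277.835826·-47.434 − 40.500·1313.786947) / -670.690364 = -11.040107
y = (-34.354·1313.786947 − -1277.835826·56.796) / -670.690364 = -40.916238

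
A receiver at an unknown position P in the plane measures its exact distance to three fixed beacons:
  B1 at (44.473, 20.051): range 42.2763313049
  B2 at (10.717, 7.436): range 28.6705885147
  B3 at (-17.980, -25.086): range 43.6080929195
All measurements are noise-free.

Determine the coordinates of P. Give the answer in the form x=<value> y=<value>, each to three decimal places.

x=24.954 y=-17.450

eq1: (x − 44.473)² + (y − 20.051)² = 42.2763313049²
eq2: (x − 10.717)² + (y − 7.436)² = 28.6705885147²
eq3: (x + 17.980)² + (y + 25.086)² = 43.6080929195²
eq2−eq1, eq2−eq3 (x²,y² cancel):
  67.512·x + 25.230·y = 1244.456602
  -57.394·x − 65.044·y = -297.223511
det = 67.512·-65.044 − 25.230·-57.394 = -2943.199908
x = (1244.456602·-65.044 − 25.230·-297.223511) / -2943.199908 = 24.954297
y = (67.512·-297.223511 − 1244.456602·-57.394) / -2943.199908 = -17.449779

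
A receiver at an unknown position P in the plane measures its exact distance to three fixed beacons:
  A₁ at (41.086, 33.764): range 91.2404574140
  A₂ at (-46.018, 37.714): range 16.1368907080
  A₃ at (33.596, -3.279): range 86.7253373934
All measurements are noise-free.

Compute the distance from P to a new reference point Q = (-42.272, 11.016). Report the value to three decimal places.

eq1: (x − 41.086)² + (y − 33.764)² = 91.2404574140²
eq2: (x + 46.018)² + (y − 37.714)² = 16.1368907080²
eq3: (x − 33.596)² + (y + 3.279)² = 86.7253373934²
eq3−eq2, eq3−eq1 (x²,y² cancel):
  -159.228·x + 81.986·y = 9661.443967
  14.980·x + 74.086·y = 885.087112
det = -159.228·74.086 − 81.986·14.980 = -13024.715888
x = (9661.443967·74.086 − 81.986·885.087112) / -13024.715888 = -49.384032
y = (-159.228·885.087112 − 9661.443967·14.980) / -13024.715888 = 21.932078
|P − Q| = √((-49.384032 − -42.272)² + (21.932078 − 11.016)²) = 13.028498

13.028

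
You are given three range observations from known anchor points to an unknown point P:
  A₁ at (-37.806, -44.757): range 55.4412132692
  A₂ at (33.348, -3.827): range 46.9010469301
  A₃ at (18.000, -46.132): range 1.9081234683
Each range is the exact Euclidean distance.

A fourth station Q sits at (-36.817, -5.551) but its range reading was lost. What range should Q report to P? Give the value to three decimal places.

eq1: (x + 37.806)² + (y + 44.757)² = 55.4412132692²
eq2: (x − 33.348)² + (y + 3.827)² = 46.9010469301²
eq3: (x − 18.000)² + (y + 46.132)² = 1.9081234683²
eq1−eq3, eq1−eq2 (x²,y² cancel):
  111.612·x − 2.750·y = 2089.765933
  142.308·x + 81.860·y = -1431.727726
det = 111.612·81.860 − -2.750·142.308 = 9527.905320
x = (2089.765933·81.860 − -2.750·-1431.727726) / 9527.905320 = 17.541210
y = (111.612·-1431.727726 − 2089.765933·142.308) / 9527.905320 = -47.984147
|P − Q| = √((17.541210 − -36.817)² + (-47.984147 − -5.551)²) = 68.959314

68.959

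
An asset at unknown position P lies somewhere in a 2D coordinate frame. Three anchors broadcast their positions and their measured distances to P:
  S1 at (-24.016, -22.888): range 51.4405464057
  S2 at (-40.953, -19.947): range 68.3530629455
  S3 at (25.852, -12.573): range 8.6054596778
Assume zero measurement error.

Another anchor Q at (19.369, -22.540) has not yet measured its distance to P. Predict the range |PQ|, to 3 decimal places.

8.161

eq1: (x + 24.016)² + (y + 22.888)² = 51.4405464057²
eq2: (x + 40.953)² + (y + 19.947)² = 68.3530629455²
eq3: (x − 25.852)² + (y + 12.573)² = 8.6054596778²
eq2−eq1, eq2−eq3 (x²,y² cancel):
  33.874·x − 5.882·y = 1051.609182
  133.610·x + 14.748·y = 3349.462493
det = 33.874·14.748 − -5.882·133.610 = 1285.467772
x = (1051.609182·14.748 − -5.882·3349.462493) / 1285.467772 = 27.391329
y = (33.874·3349.462493 − 1051.609182·133.610) / 1285.467772 = -21.039664
|P − Q| = √((27.391329 − 19.369)² + (-21.039664 − -22.540)²) = 8.161420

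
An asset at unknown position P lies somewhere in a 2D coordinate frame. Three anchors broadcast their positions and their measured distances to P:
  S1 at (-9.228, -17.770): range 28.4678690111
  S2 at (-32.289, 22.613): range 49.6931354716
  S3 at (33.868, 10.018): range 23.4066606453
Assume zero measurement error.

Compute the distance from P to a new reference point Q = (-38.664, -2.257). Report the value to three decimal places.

51.112

eq1: (x + 9.228)² + (y + 17.770)² = 28.4678690111²
eq2: (x + 32.289)² + (y − 22.613)² = 49.6931354716²
eq3: (x − 33.868)² + (y − 10.018)² = 23.4066606453²
eq3−eq2, eq3−eq1 (x²,y² cancel):
  -132.314·x + 25.190·y = -1615.010408
  -86.192·x − 55.576·y = -1109.020667
det = -132.314·-55.576 − 25.190·-86.192 = 9524.659344
x = (-1615.010408·-55.576 − 25.190·-1109.020667) / 9524.659344 = 12.356563
y = (-132.314·-1109.020667 − -1615.010408·-86.192) / 9524.659344 = 0.791418
|P − Q| = √((12.356563 − -38.664)² + (0.791418 − -2.257)²) = 51.111551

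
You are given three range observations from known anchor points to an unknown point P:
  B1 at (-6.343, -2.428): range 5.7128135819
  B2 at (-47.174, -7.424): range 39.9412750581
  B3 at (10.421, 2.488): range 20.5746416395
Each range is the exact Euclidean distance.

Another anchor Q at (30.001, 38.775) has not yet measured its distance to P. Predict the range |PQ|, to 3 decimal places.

eq1: (x + 6.343)² + (y + 2.428)² = 5.7128135819²
eq2: (x + 47.174)² + (y + 7.424)² = 39.9412750581²
eq3: (x − 10.421)² + (y − 2.488)² = 20.5746416395²
eq3−eq2, eq3−eq1 (x²,y² cancel):
  -115.190·x − 19.824·y = 993.725092
  -33.528·x − 9.832·y = 322.021088
det = -115.190·-9.832 − -19.824·-33.528 = 467.889008
x = (993.725092·-9.832 − -19.824·322.021088) / 467.889008 = -7.237954
y = (-115.190·322.021088 − 993.725092·-33.528) / 467.889008 = -8.070278
|P − Q| = √((-7.237954 − 30.001)² + (-8.070278 − 38.775)²) = 59.843293

59.843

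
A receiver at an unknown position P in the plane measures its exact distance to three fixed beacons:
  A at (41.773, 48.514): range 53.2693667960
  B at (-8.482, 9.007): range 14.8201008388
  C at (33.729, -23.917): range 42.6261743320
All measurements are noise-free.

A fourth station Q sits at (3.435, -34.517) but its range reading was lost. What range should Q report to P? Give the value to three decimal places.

eq1: (x − 41.773)² + (y − 48.514)² = 53.2693667960²
eq2: (x + 8.482)² + (y − 9.007)² = 14.8201008388²
eq3: (x − 33.729)² + (y + 23.917)² = 42.6261743320²
eq2−eq3, eq2−eq1 (x²,y² cancel):
  84.422·x − 65.848·y = -40.757392
  100.510·x + 79.014·y = 1327.531302
det = 84.422·79.014 − -65.848·100.510 = 13288.902388
x = (-40.757392·79.014 − -65.848·1327.531302) / 13288.902388 = 6.335728
y = (84.422·1327.531302 − -40.757392·100.510) / 13288.902388 = 8.741834
|P − Q| = √((6.335728 − 3.435)² + (8.741834 − -34.517)²) = 43.355979

43.356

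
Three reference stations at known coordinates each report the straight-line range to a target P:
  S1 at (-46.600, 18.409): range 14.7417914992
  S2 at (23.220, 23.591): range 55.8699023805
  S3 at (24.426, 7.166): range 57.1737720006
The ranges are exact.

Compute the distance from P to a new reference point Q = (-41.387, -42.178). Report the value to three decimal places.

58.677

eq1: (x + 46.600)² + (y − 18.409)² = 14.7417914992²
eq2: (x − 23.220)² + (y − 23.591)² = 55.8699023805²
eq3: (x − 24.426)² + (y − 7.166)² = 57.1737720006²
eq1−eq2, eq1−eq3 (x²,y² cancel):
  139.640·x + 10.364·y = -4318.873175
  142.052·x − 22.486·y = -4913.990037
det = 139.640·-22.486 − 10.364·142.052 = -4612.171968
x = (-4318.873175·-22.486 − 10.364·-4913.990037) / -4612.171968 = -32.098277
y = (139.640·-4913.990037 − -4318.873175·142.052) / -4612.171968 = 15.759386
|P − Q| = √((-32.098277 − -41.387)² + (15.759386 − -42.178)²) = 58.677262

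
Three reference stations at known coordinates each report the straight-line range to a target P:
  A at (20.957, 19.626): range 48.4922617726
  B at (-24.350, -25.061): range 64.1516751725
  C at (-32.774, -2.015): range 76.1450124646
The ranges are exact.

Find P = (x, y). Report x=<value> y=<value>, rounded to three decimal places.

x=39.802 y=-25.055

eq1: (x − 20.957)² + (y − 19.626)² = 48.4922617726²
eq2: (x + 24.350)² + (y + 25.061)² = 64.1516751725²
eq3: (x + 32.774)² + (y + 2.015)² = 76.1450124646²
eq1−eq3, eq1−eq2 (x²,y² cancel):
  -107.462·x − 43.282·y = -3192.743895
  -90.614·x − 89.374·y = -1367.337480
det = -107.462·-89.374 − -43.282·-90.614 = 5682.353640
x = (-3192.743895·-89.374 − -43.282·-1367.337480) / 5682.353640 = 39.801675
y = (-107.462·-1367.337480 − -3192.743895·-90.614) / 5682.353640 = -25.054842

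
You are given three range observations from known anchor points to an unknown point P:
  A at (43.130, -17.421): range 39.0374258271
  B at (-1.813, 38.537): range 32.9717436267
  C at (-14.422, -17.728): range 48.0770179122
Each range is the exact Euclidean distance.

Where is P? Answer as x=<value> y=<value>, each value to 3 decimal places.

x=21.023 y=14.754

eq1: (x − 43.130)² + (y + 17.421)² = 39.0374258271²
eq2: (x + 1.813)² + (y − 38.537)² = 32.9717436267²
eq3: (x + 14.422)² + (y + 17.728)² = 48.0770179122²
eq3−eq2, eq3−eq1 (x²,y² cancel):
  25.218·x + 112.530·y = 2190.375044
  115.104·x + 0.614·y = 2428.891109
det = 25.218·0.614 − 112.530·115.104 = -12937.169268
x = (2190.375044·0.614 − 112.530·2428.891109) / -12937.169268 = 21.023009
y = (25.218·2428.891109 − 2190.375044·115.104) / -12937.169268 = 14.753548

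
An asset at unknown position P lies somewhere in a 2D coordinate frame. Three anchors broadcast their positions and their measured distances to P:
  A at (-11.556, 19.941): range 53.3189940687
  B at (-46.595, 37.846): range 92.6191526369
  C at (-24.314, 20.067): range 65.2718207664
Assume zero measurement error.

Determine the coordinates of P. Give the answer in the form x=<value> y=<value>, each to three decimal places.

x=37.409 y=-1.162

eq1: (x + 11.556)² + (y − 19.941)² = 53.3189940687²
eq2: (x + 46.595)² + (y − 37.846)² = 92.6191526369²
eq3: (x + 24.314)² + (y − 20.067)² = 65.2718207664²
eq2−eq3, eq2−eq1 (x²,y² cancel):
  44.562·x − 35.558·y = 1708.338193
  70.078·x − 35.810·y = 2663.163183
det = 44.562·-35.810 − -35.558·70.078 = 896.068304
x = (1708.338193·-35.810 − -35.558·2663.163183) / 896.068304 = 37.409164
y = (44.562·2663.163183 − 1708.338193·70.078) / 896.068304 = -1.161793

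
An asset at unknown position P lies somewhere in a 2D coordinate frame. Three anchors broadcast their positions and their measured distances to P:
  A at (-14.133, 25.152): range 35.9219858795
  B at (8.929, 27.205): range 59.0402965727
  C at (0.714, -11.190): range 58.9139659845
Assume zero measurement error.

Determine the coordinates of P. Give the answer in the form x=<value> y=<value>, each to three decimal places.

x=-49.601 y=19.458

eq1: (x + 14.133)² + (y − 25.152)² = 35.9219858795²
eq2: (x − 8.929)² + (y − 27.205)² = 59.0402965727²
eq3: (x − 0.714)² + (y + 11.190)² = 58.9139659845²
eq1−eq3, eq1−eq2 (x²,y² cancel):
  29.694·x − 72.684·y = -2887.105215
  46.124·x + 4.106·y = -2207.893277
det = 29.694·4.106 − -72.684·46.124 = 3474.400380
x = (-2887.105215·4.106 − -72.684·-2207.893277) / 3474.400380 = -49.600780
y = (29.694·-2207.893277 − -2887.105215·46.124) / 3474.400380 = 19.457648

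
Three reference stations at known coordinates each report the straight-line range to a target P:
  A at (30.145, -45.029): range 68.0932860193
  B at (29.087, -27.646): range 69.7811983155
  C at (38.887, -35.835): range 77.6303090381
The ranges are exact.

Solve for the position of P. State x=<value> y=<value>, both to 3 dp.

x=-37.916 y=-47.142

eq1: (x − 30.145)² + (y + 45.029)² = 68.0932860193²
eq2: (x − 29.087)² + (y + 27.646)² = 69.7811983155²
eq3: (x − 38.887)² + (y + 35.835)² = 77.6303090381²
eq3−eq2, eq3−eq1 (x²,y² cancel):
  -19.600·x + 16.378·y = -28.941866
  -17.484·x − 18.388·y = 1529.755152
det = -19.600·-18.388 − 16.378·-17.484 = 646.757752
x = (-28.941866·-18.388 − 16.378·1529.755152) / 646.757752 = -37.915505
y = (-19.600·1529.755152 − -28.941866·-17.484) / 646.757752 = -47.141639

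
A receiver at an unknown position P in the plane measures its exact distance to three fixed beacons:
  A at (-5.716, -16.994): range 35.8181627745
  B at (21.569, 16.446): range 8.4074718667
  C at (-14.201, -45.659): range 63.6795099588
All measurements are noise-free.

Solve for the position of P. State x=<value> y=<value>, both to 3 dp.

eq1: (x + 5.716)² + (y + 16.994)² = 35.8181627745²
eq2: (x − 21.569)² + (y − 16.446)² = 8.4074718667²
eq3: (x + 14.201)² + (y + 45.659)² = 63.6795099588²
eq3−eq1, eq3−eq2 (x²,y² cancel):
  16.970·x + 57.330·y = 807.195214
  71.540·x + 124.210·y = 2433.674400
det = 16.970·124.210 − 57.330·71.540 = -1993.544500
x = (807.195214·124.210 − 57.330·2433.674400) / -1993.544500 = 19.693985
y = (16.970·2433.674400 − 807.195214·71.540) / -1993.544500 = 8.250275

x=19.694 y=8.250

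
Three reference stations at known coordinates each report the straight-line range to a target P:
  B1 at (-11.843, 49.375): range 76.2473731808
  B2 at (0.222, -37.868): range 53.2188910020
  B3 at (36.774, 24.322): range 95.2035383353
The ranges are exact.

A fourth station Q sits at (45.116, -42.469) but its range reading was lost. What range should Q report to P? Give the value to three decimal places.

eq1: (x + 11.843)² + (y − 49.375)² = 76.2473731808²
eq2: (x − 0.222)² + (y + 37.868)² = 53.2188910020²
eq3: (x − 36.774)² + (y − 24.322)² = 95.2035383353²
eq2−eq1, eq2−eq3 (x²,y² cancel):
  -24.130·x + 174.486·y = -1837.298991
  73.104·x + 124.380·y = -5721.611300
det = -24.130·124.380 − 174.486·73.104 = -15756.913944
x = (-1837.298991·124.380 − 174.486·-5721.611300) / -15756.913944 = -48.855875
y = (-24.130·-5721.611300 − -1837.298991·73.104) / -15756.913944 = -17.286151
|P − Q| = √((-48.855875 − 45.116)² + (-17.286151 − -42.469)²) = 97.287662

97.288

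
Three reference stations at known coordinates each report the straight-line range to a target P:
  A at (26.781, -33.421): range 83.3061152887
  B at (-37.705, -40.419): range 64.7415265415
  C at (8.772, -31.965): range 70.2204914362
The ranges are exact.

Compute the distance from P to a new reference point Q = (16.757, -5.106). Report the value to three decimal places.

eq1: (x − 26.781)² + (y + 33.421)² = 83.3061152887²
eq2: (x + 37.705)² + (y + 40.419)² = 64.7415265415²
eq3: (x − 8.772)² + (y + 31.965)² = 70.2204914362²
eq2−eq1, eq2−eq3 (x²,y² cancel):
  128.972·x + 13.996·y = -3969.620970
  92.954·x + 16.908·y = -2696.105536
det = 128.972·16.908 − 13.996·92.954 = 879.674392
x = (-3969.620970·16.908 − 13.996·-2696.105536) / 879.674392 = -33.402880
y = (128.972·-2696.105536 − -3969.620970·92.954) / 879.674392 = 24.179429
|P − Q| = √((-33.402880 − 16.757)² + (24.179429 − -5.106)²) = 58.083129

58.083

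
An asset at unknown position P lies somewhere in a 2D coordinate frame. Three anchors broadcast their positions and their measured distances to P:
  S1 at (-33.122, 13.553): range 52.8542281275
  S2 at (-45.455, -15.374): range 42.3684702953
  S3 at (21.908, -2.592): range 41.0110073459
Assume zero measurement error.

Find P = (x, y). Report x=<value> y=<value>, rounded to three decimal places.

eq1: (x + 33.122)² + (y − 13.553)² = 52.8542281275²
eq2: (x + 45.455)² + (y + 15.374)² = 42.3684702953²
eq3: (x − 21.908)² + (y + 2.592)² = 41.0110073459²
eq1−eq2, eq1−eq3 (x²,y² cancel):
  -24.666·x − 57.854·y = 2020.248364
  110.060·x − 32.290·y = 317.594942
det = -24.666·-32.290 − -57.854·110.060 = 7163.876380
x = (2020.248364·-32.290 − -57.854·317.594942) / 7163.876380 = -6.541107
y = (-24.666·317.594942 − 2020.248364·110.060) / 7163.876380 = -32.130975

x=-6.541 y=-32.131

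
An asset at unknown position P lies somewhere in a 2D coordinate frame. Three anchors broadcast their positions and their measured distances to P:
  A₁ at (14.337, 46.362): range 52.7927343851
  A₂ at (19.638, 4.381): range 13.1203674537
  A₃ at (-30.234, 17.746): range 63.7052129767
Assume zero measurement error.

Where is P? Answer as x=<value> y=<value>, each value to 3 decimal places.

eq1: (x − 14.337)² + (y − 46.362)² = 52.7927343851²
eq2: (x − 19.638)² + (y − 4.381)² = 13.1203674537²
eq3: (x + 30.234)² + (y − 17.746)² = 63.7052129767²
eq1−eq2, eq1−eq3 (x²,y² cancel):
  10.602·x − 83.962·y = 664.788354
  -89.142·x − 57.232·y = -2397.250698
det = 10.602·-57.232 − -83.962·-89.142 = -8091.314268
x = (664.788354·-57.232 − -83.962·-2397.250698) / -8091.314268 = 29.578029
y = (10.602·-2397.250698 − 664.788354·-89.142) / -8091.314268 = -4.182869

x=29.578 y=-4.183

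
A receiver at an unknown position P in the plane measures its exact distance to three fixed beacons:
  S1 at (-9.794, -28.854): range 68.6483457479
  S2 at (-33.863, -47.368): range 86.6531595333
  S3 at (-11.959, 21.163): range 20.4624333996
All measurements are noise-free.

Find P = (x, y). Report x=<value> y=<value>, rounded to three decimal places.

eq1: (x + 9.794)² + (y + 28.854)² = 68.6483457479²
eq2: (x + 33.863)² + (y + 47.368)² = 86.6531595333²
eq3: (x + 11.959)² + (y − 21.163)² = 20.4624333996²
eq3−eq1, eq3−eq2 (x²,y² cancel):
  4.330·x − 100.034·y = -3956.298691
  -43.808·x − 137.062·y = -4290.518933
det = 4.330·-137.062 − -100.034·-43.808 = -4975.767932
x = (-3956.298691·-137.062 − -100.034·-4290.518933) / -4975.767932 = -22.722209
y = (4.330·-4290.518933 − -3956.298691·-43.808) / -4975.767932 = 38.566003

x=-22.722 y=38.566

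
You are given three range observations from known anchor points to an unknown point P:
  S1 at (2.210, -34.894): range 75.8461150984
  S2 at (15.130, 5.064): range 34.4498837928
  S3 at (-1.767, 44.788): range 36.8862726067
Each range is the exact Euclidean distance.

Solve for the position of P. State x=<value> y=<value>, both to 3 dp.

x=33.558 y=34.171

eq1: (x − 2.210)² + (y + 34.894)² = 75.8461150984²
eq2: (x − 15.130)² + (y − 5.064)² = 34.4498837928²
eq3: (x + 1.767)² + (y − 44.788)² = 36.8862726067²
eq3−eq2, eq3−eq1 (x²,y² cancel):
  33.794·x − 79.448·y = -1580.723624
  7.954·x − 159.364·y = -5178.647966
det = 33.794·-159.364 − -79.448·7.954 = -4753.617624
x = (-1580.723624·-159.364 − -79.448·-5178.647966) / -4753.617624 = 33.558186
y = (33.794·-5178.647966 − -1580.723624·7.954) / -4753.617624 = 34.170639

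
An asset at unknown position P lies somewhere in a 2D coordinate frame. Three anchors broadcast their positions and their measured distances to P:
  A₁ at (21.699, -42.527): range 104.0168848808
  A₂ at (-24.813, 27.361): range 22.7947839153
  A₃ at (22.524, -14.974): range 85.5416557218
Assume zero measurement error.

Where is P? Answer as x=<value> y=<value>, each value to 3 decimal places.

eq1: (x − 21.699)² + (y + 42.527)² = 104.0168848808²
eq2: (x + 24.813)² + (y − 27.361)² = 22.7947839153²
eq3: (x − 22.524)² + (y + 14.974)² = 85.5416557218²
eq3−eq1, eq3−eq2 (x²,y² cancel):
  -1.650·x − 55.106·y = -1954.296399
  -94.674·x + 84.670·y = 7430.530728
det = -1.650·84.670 − -55.106·-94.674 = -5356.810944
x = (-1954.296399·84.670 − -55.106·7430.530728) / -5356.810944 = -45.548845
y = (-1.650·7430.530728 − -1954.296399·-94.674) / -5356.810944 = 36.828149

x=-45.549 y=36.828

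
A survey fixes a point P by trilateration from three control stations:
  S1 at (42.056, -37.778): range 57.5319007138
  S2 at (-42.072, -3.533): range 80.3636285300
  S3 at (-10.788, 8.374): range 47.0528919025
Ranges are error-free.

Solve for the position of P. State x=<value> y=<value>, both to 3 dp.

x=34.975 y=19.316

eq1: (x − 42.056)² + (y + 37.778)² = 57.5319007138²
eq2: (x + 42.072)² + (y + 3.533)² = 80.3636285300²
eq3: (x + 10.788)² + (y − 8.374)² = 47.0528919025²
eq2−eq3, eq2−eq1 (x²,y² cancel):
  62.568·x + 23.814·y = 2648.307701
  168.256·x − 68.490·y = 4561.742338
det = 62.568·-68.490 − 23.814·168.256 = -8292.130704
x = (2648.307701·-68.490 − 23.814·4561.742338) / -8292.130704 = 34.974838
y = (62.568·4561.742338 − 2648.307701·168.256) / -8292.130704 = 19.316455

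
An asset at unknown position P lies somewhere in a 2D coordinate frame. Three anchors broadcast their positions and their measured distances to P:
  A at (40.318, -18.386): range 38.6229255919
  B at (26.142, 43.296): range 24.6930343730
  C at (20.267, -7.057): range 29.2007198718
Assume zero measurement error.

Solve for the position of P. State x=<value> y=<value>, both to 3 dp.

x=32.531 y=19.444

eq1: (x − 40.318)² + (y + 18.386)² = 38.6229255919²
eq2: (x − 26.142)² + (y − 43.296)² = 24.6930343730²
eq3: (x − 20.267)² + (y + 7.057)² = 29.2007198718²
eq2−eq1, eq2−eq3 (x²,y² cancel):
  28.352·x − 123.364·y = -1476.346095
  -11.750·x − 100.706·y = -2340.331336
det = 28.352·-100.706 − -123.364·-11.750 = -4304.743512
x = (-1476.346095·-100.706 − -123.364·-2340.331336) / -4304.743512 = 32.530562
y = (28.352·-2340.331336 − -1476.346095·-11.750) / -4304.743512 = 19.443700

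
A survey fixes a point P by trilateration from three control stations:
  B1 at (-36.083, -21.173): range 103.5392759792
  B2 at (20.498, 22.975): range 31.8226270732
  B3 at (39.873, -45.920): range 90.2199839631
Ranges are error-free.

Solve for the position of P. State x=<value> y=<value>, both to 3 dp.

eq1: (x + 36.083)² + (y + 21.173)² = 103.5392759792²
eq2: (x − 20.498)² + (y − 22.975)² = 31.8226270732²
eq3: (x − 39.873)² + (y + 45.920)² = 90.2199839631²
eq2−eq1, eq2−eq3 (x²,y² cancel):
  -113.162·x − 88.296·y = -8905.441887
  38.750·x − 137.790·y = -4376.482012
det = -113.162·-137.790 − -88.296·38.750 = 19014.061980
x = (-8905.441887·-137.790 − -88.296·-4376.482012) / 19014.061980 = 44.212277
y = (-113.162·-4376.482012 − -8905.441887·38.750) / 19014.061980 = 44.195571

x=44.212 y=44.196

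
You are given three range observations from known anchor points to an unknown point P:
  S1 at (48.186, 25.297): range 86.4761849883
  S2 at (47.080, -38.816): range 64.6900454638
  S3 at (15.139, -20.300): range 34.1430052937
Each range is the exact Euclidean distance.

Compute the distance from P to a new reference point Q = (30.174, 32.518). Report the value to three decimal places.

eq1: (x − 48.186)² + (y − 25.297)² = 86.4761849883²
eq2: (x − 47.080)² + (y + 38.816)² = 64.6900454638²
eq3: (x − 15.139)² + (y + 20.300)² = 34.1430052937²
eq2−eq3, eq2−eq1 (x²,y² cancel):
  -63.882·x + 37.032·y = -62.871763
  2.212·x + 128.226·y = -4054.708039
det = -63.882·128.226 − 37.032·2.212 = -8273.248116
x = (-62.871763·128.226 − 37.032·-4054.708039) / -8273.248116 = -17.174893
y = (-63.882·-4054.708039 − -62.871763·2.212) / -8273.248116 = -31.325294
|P − Q| = √((-17.174893 − 30.174)² + (-31.325294 − 32.518)²) = 79.485118

79.485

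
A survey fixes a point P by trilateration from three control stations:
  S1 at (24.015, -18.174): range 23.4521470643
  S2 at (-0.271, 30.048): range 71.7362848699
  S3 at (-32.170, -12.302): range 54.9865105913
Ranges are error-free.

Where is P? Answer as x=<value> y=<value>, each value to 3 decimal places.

x=15.350 y=-39.967

eq1: (x − 24.015)² + (y + 18.174)² = 23.4521470643²
eq2: (x + 0.271)² + (y − 30.048)² = 71.7362848699²
eq3: (x + 32.170)² + (y + 12.302)² = 54.9865105913²
eq1−eq2, eq1−eq3 (x²,y² cancel):
  -48.572·x + 96.444·y = -4600.150121
  -112.370·x + 11.744·y = -2194.279542
det = -48.572·11.744 − 96.444·-112.370 = 10266.982712
x = (-4600.150121·11.744 − 96.444·-2194.279542) / 10266.982712 = 15.350268
y = (-48.572·-2194.279542 − -4600.150121·-112.370) / 10266.982712 = -39.966788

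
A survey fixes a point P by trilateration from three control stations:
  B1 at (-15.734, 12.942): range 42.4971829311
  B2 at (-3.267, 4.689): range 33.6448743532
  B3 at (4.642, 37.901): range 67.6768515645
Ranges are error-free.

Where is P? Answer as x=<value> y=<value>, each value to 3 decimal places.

x=-7.311 y=-28.712

eq1: (x + 15.734)² + (y − 12.942)² = 42.4971829311²
eq2: (x + 3.267)² + (y − 4.689)² = 33.6448743532²
eq3: (x − 4.642)² + (y − 37.901)² = 67.6768515645²
eq1−eq2, eq1−eq3 (x²,y² cancel):
  24.934·x − 16.506·y = 291.638877
  40.752·x + 49.918·y = -1731.165836
det = 24.934·49.918 − -16.506·40.752 = 1917.307924
x = (291.638877·49.918 − -16.506·-1731.165836) / 1917.307924 = -7.310560
y = (24.934·-1731.165836 − 291.638877·40.752) / 1917.307924 = -28.712006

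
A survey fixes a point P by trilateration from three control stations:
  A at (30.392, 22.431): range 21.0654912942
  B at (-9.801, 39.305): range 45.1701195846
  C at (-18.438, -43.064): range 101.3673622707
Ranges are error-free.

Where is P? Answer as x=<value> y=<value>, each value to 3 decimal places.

x=35.223 y=42.935

eq1: (x − 30.392)² + (y − 22.431)² = 21.0654912942²
eq2: (x + 9.801)² + (y − 39.305)² = 45.1701195846²
eq3: (x + 18.438)² + (y + 43.064)² = 101.3673622707²
eq2−eq1, eq2−eq3 (x²,y² cancel):
  80.386·x − 33.748·y = 1382.465579
  -17.274·x − 164.738·y = -7681.477116
det = 80.386·-164.738 − -33.748·-17.274 = -13825.591820
x = (1382.465579·-164.738 − -33.748·-7681.477116) / -13825.591820 = 35.223021
y = (80.386·-7681.477116 − 1382.465579·-17.274) / -13825.591820 = 42.935052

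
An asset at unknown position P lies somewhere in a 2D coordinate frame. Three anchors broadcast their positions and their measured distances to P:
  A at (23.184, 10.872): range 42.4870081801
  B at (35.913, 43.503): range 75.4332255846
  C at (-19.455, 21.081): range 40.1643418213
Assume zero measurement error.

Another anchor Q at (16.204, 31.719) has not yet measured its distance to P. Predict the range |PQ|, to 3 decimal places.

eq1: (x − 23.184)² + (y − 10.872)² = 42.4870081801²
eq2: (x − 35.913)² + (y − 43.503)² = 75.4332255846²
eq3: (x + 19.455)² + (y − 21.081)² = 40.1643418213²
eq2−eq3, eq2−eq1 (x²,y² cancel):
  -110.736·x − 44.844·y = 1717.648176
  -25.458·x − 65.262·y = 1358.469320
det = -110.736·-65.262 − -44.844·-25.458 = 6085.214280
x = (1717.648176·-65.262 − -44.844·1358.469320) / 6085.214280 = -8.410214
y = (-110.736·1358.469320 − 1717.648176·-25.458) / 6085.214280 = -17.534891
|P − Q| = √((-8.410214 − 16.204)² + (-17.534891 − 31.719)²) = 55.061832

55.062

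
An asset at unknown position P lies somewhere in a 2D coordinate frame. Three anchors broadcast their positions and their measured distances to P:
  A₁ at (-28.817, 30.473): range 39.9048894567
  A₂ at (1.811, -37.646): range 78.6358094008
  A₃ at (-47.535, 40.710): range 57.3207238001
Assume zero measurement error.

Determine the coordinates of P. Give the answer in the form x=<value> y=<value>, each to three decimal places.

x=9.786 y=40.584

eq1: (x + 28.817)² + (y − 30.473)² = 39.9048894567²
eq2: (x − 1.811)² + (y + 37.646)² = 78.6358094008²
eq3: (x + 47.535)² + (y − 40.710)² = 57.3207238001²
eq2−eq3, eq2−eq1 (x²,y² cancel):
  -98.692·x + 156.712·y = 5394.304431
  -61.256·x + 136.238·y = 4929.712499
det = -98.692·136.238 − 156.712·-61.256 = -3846.050424
x = (5394.304431·136.238 − 156.712·4929.712499) / -3846.050424 = 9.785586
y = (-98.692·4929.712499 − 5394.304431·-61.256) / -3846.050424 = 40.584406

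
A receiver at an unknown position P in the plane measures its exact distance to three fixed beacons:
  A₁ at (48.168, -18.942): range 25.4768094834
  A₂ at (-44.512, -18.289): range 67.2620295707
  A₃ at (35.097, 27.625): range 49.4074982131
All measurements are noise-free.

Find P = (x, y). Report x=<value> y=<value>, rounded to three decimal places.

x=22.723 y=-20.208

eq1: (x − 48.168)² + (y + 18.942)² = 25.4768094834²
eq2: (x + 44.512)² + (y + 18.289)² = 67.2620295707²
eq3: (x − 35.097)² + (y − 27.625)² = 49.4074982131²
eq3−eq2, eq3−eq1 (x²,y² cancel):
  -159.218·x − 91.828·y = -1762.214111
  26.142·x − 93.134·y = 2476.048612
det = -159.218·-93.134 − -91.828·26.142 = 17229.176788
x = (-1762.214111·-93.134 − -91.828·2476.048612) / 17229.176788 = 22.722655
y = (-159.218·2476.048612 − -1762.214111·26.142) / 17229.176788 = -20.207797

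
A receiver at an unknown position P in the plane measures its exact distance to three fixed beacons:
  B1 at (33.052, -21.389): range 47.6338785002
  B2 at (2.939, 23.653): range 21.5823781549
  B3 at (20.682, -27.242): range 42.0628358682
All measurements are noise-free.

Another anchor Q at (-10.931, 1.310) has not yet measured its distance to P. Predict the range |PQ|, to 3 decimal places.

5.082

eq1: (x − 33.052)² + (y + 21.389)² = 47.6338785002²
eq2: (x − 2.939)² + (y − 23.653)² = 21.5823781549²
eq3: (x − 20.682)² + (y + 27.242)² = 42.0628358682²
eq3−eq1, eq3−eq2 (x²,y² cancel):
  24.740·x + 11.706·y = -119.651883
  -35.486·x + 101.790·y = 701.713556
det = 24.740·101.790 − 11.706·-35.486 = 2933.683716
x = (-119.651883·101.790 − 11.706·701.713556) / 2933.683716 = -6.951541
y = (24.740·701.713556 − -119.651883·-35.486) / 2933.683716 = 4.470293
|P − Q| = √((-6.951541 − -10.931)² + (4.470293 − 1.310)²) = 5.081687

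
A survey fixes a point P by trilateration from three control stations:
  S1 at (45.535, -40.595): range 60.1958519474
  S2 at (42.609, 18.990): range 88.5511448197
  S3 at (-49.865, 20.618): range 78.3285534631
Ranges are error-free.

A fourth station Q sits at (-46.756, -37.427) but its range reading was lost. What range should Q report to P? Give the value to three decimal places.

eq1: (x − 45.535)² + (y + 40.595)² = 60.1958519474²
eq2: (x − 42.609)² + (y − 18.990)² = 88.5511448197²
eq3: (x + 49.865)² + (y − 20.618)² = 78.3285534631²
eq2−eq3, eq2−eq1 (x²,y² cancel):
  -184.948·x + 3.256·y = 2441.416129
  5.852·x − 119.170·y = 5763.007926
det = -184.948·-119.170 − 3.256·5.852 = 22021.199048
x = (2441.416129·-119.170 − 3.256·5763.007926) / 22021.199048 = -14.064080
y = (-184.948·5763.007926 − 2441.416129·5.852) / 22021.199048 = -49.050188
|P − Q| = √((-14.064080 − -46.756)² + (-49.050188 − -37.427)²) = 34.696687

34.697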